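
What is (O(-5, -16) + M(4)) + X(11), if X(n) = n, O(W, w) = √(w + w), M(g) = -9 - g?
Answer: -2 + 4*I*√2 ≈ -2.0 + 5.6569*I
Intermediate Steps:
O(W, w) = √2*√w (O(W, w) = √(2*w) = √2*√w)
(O(-5, -16) + M(4)) + X(11) = (√2*√(-16) + (-9 - 1*4)) + 11 = (√2*(4*I) + (-9 - 4)) + 11 = (4*I*√2 - 13) + 11 = (-13 + 4*I*√2) + 11 = -2 + 4*I*√2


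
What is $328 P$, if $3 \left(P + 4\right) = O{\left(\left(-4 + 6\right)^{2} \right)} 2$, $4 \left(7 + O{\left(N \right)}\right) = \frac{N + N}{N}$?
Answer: $- \frac{8200}{3} \approx -2733.3$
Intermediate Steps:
$O{\left(N \right)} = - \frac{13}{2}$ ($O{\left(N \right)} = -7 + \frac{\left(N + N\right) \frac{1}{N}}{4} = -7 + \frac{2 N \frac{1}{N}}{4} = -7 + \frac{1}{4} \cdot 2 = -7 + \frac{1}{2} = - \frac{13}{2}$)
$P = - \frac{25}{3}$ ($P = -4 + \frac{\left(- \frac{13}{2}\right) 2}{3} = -4 + \frac{1}{3} \left(-13\right) = -4 - \frac{13}{3} = - \frac{25}{3} \approx -8.3333$)
$328 P = 328 \left(- \frac{25}{3}\right) = - \frac{8200}{3}$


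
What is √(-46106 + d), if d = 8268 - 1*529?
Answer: 21*I*√87 ≈ 195.88*I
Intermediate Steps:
d = 7739 (d = 8268 - 529 = 7739)
√(-46106 + d) = √(-46106 + 7739) = √(-38367) = 21*I*√87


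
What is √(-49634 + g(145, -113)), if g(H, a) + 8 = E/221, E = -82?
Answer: 18*I*√7483281/221 ≈ 222.81*I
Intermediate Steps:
g(H, a) = -1850/221 (g(H, a) = -8 - 82/221 = -1850/221)
√(-49634 + g(145, -113)) = √(-49634 - 1850/221) = √(-10970964/221) = 18*I*√7483281/221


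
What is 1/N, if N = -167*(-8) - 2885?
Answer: -1/1549 ≈ -0.00064558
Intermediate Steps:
N = -1549 (N = 1336 - 2885 = -1549)
1/N = 1/(-1549) = -1/1549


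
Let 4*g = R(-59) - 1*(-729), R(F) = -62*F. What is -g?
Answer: -4387/4 ≈ -1096.8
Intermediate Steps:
g = 4387/4 (g = (-62*(-59) - 1*(-729))/4 = (3658 + 729)/4 = (1/4)*4387 = 4387/4 ≈ 1096.8)
-g = -1*4387/4 = -4387/4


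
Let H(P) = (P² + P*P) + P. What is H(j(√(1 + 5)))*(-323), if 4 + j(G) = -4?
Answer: -38760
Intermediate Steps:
j(G) = -8 (j(G) = -4 - 4 = -8)
H(P) = P + 2*P² (H(P) = (P² + P²) + P = 2*P² + P = P + 2*P²)
H(j(√(1 + 5)))*(-323) = -8*(1 + 2*(-8))*(-323) = -8*(1 - 16)*(-323) = -8*(-15)*(-323) = 120*(-323) = -38760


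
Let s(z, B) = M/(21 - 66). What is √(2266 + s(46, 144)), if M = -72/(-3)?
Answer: √509730/15 ≈ 47.597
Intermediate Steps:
M = 24 (M = -72*(-⅓) = 24)
s(z, B) = -8/15 (s(z, B) = 24/(21 - 66) = 24/(-45) = 24*(-1/45) = -8/15)
√(2266 + s(46, 144)) = √(2266 - 8/15) = √(33982/15) = √509730/15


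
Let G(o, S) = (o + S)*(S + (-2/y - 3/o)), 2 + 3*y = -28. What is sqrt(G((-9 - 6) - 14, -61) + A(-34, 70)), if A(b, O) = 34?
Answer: 2*sqrt(1155679)/29 ≈ 74.140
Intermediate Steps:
y = -10 (y = -2/3 + (1/3)*(-28) = -2/3 - 28/3 = -10)
G(o, S) = (S + o)*(1/5 + S - 3/o) (G(o, S) = (o + S)*(S + (-2/(-10) - 3/o)) = (S + o)*(S + (-2*(-1/10) - 3/o)) = (S + o)*(S + (1/5 - 3/o)) = (S + o)*(1/5 + S - 3/o))
sqrt(G((-9 - 6) - 14, -61) + A(-34, 70)) = sqrt((-3 + (-61)**2 + (1/5)*(-61) + ((-9 - 6) - 14)/5 - 61*((-9 - 6) - 14) - 3*(-61)/((-9 - 6) - 14)) + 34) = sqrt((-3 + 3721 - 61/5 + (-15 - 14)/5 - 61*(-15 - 14) - 3*(-61)/(-15 - 14)) + 34) = sqrt((-3 + 3721 - 61/5 + (1/5)*(-29) - 61*(-29) - 3*(-61)/(-29)) + 34) = sqrt((-3 + 3721 - 61/5 - 29/5 + 1769 - 3*(-61)*(-1/29)) + 34) = sqrt((-3 + 3721 - 61/5 - 29/5 + 1769 - 183/29) + 34) = sqrt(158418/29 + 34) = sqrt(159404/29) = 2*sqrt(1155679)/29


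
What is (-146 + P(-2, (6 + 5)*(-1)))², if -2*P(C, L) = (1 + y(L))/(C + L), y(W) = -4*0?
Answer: 14402025/676 ≈ 21305.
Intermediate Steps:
y(W) = 0
P(C, L) = -1/(2*(C + L)) (P(C, L) = -(1 + 0)/(2*(C + L)) = -1/(2*(C + L)))
(-146 + P(-2, (6 + 5)*(-1)))² = (-146 - 1/(2*(-2) + 2*((6 + 5)*(-1))))² = (-146 - 1/(-4 + 2*(11*(-1))))² = (-146 - 1/(-4 + 2*(-11)))² = (-146 - 1/(-4 - 22))² = (-146 - 1/(-26))² = (-146 - 1*(-1/26))² = (-146 + 1/26)² = (-3795/26)² = 14402025/676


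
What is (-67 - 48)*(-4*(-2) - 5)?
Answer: -345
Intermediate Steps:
(-67 - 48)*(-4*(-2) - 5) = -115*(8 - 5) = -115*3 = -345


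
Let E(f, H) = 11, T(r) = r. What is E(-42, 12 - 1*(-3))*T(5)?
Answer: 55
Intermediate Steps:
E(-42, 12 - 1*(-3))*T(5) = 11*5 = 55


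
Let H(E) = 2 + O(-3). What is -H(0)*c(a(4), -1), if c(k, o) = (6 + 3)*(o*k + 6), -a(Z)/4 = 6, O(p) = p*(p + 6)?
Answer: 1890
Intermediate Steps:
O(p) = p*(6 + p)
a(Z) = -24 (a(Z) = -4*6 = -24)
H(E) = -7 (H(E) = 2 - 3*(6 - 3) = 2 - 3*3 = 2 - 9 = -7)
c(k, o) = 54 + 9*k*o (c(k, o) = 9*(k*o + 6) = 9*(6 + k*o) = 54 + 9*k*o)
-H(0)*c(a(4), -1) = -(-7)*(54 + 9*(-24)*(-1)) = -(-7)*(54 + 216) = -(-7)*270 = -1*(-1890) = 1890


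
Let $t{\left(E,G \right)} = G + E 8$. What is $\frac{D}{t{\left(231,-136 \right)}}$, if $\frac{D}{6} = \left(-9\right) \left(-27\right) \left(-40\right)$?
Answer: $- \frac{3645}{107} \approx -34.065$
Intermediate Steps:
$D = -58320$ ($D = 6 \left(-9\right) \left(-27\right) \left(-40\right) = 6 \cdot 243 \left(-40\right) = 6 \left(-9720\right) = -58320$)
$t{\left(E,G \right)} = G + 8 E$
$\frac{D}{t{\left(231,-136 \right)}} = - \frac{58320}{-136 + 8 \cdot 231} = - \frac{58320}{-136 + 1848} = - \frac{58320}{1712} = \left(-58320\right) \frac{1}{1712} = - \frac{3645}{107}$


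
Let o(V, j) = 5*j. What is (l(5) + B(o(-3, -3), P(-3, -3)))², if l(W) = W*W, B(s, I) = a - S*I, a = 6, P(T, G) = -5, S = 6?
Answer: 3721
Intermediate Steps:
B(s, I) = 6 - 6*I
l(W) = W²
(l(5) + B(o(-3, -3), P(-3, -3)))² = (5² + (6 - 6*(-5)))² = (25 + (6 + 30))² = (25 + 36)² = 61² = 3721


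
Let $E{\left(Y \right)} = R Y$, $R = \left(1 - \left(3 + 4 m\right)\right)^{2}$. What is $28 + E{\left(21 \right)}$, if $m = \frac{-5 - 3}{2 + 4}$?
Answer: $\frac{784}{3} \approx 261.33$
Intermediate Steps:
$m = - \frac{4}{3}$ ($m = - \frac{8}{6} = \left(-8\right) \frac{1}{6} = - \frac{4}{3} \approx -1.3333$)
$R = \frac{100}{9}$ ($R = \left(1 - - \frac{7}{3}\right)^{2} = \left(1 + \left(-3 + \frac{16}{3}\right)\right)^{2} = \left(1 + \frac{7}{3}\right)^{2} = \left(\frac{10}{3}\right)^{2} = \frac{100}{9} \approx 11.111$)
$E{\left(Y \right)} = \frac{100 Y}{9}$
$28 + E{\left(21 \right)} = 28 + \frac{100}{9} \cdot 21 = 28 + \frac{700}{3} = \frac{784}{3}$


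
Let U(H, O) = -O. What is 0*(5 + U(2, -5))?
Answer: 0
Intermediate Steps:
0*(5 + U(2, -5)) = 0*(5 - 1*(-5)) = 0*(5 + 5) = 0*10 = 0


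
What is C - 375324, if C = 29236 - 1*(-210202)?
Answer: -135886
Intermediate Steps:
C = 239438 (C = 29236 + 210202 = 239438)
C - 375324 = 239438 - 375324 = -135886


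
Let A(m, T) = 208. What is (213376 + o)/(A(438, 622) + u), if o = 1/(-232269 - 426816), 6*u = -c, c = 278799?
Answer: -281265841918/60976566945 ≈ -4.6127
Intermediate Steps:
u = -92933/2 (u = (-1*278799)/6 = (⅙)*(-278799) = -92933/2 ≈ -46467.)
o = -1/659085 (o = 1/(-659085) = -1/659085 ≈ -1.5173e-6)
(213376 + o)/(A(438, 622) + u) = (213376 - 1/659085)/(208 - 92933/2) = 140632920959/(659085*(-92517/2)) = (140632920959/659085)*(-2/92517) = -281265841918/60976566945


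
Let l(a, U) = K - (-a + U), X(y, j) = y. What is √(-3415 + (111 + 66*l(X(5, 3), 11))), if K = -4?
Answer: 2*I*√991 ≈ 62.96*I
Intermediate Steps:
l(a, U) = -4 + a - U (l(a, U) = -4 - (-a + U) = -4 - (U - a) = -4 + (a - U) = -4 + a - U)
√(-3415 + (111 + 66*l(X(5, 3), 11))) = √(-3415 + (111 + 66*(-4 + 5 - 1*11))) = √(-3415 + (111 + 66*(-4 + 5 - 11))) = √(-3415 + (111 + 66*(-10))) = √(-3415 + (111 - 660)) = √(-3415 - 549) = √(-3964) = 2*I*√991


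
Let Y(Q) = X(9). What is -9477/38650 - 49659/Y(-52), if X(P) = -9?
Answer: 639745019/115950 ≈ 5517.4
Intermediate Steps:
Y(Q) = -9
-9477/38650 - 49659/Y(-52) = -9477/38650 - 49659/(-9) = -9477*1/38650 - 49659*(-⅑) = -9477/38650 + 16553/3 = 639745019/115950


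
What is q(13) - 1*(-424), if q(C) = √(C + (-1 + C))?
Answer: 429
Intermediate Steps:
q(C) = √(-1 + 2*C)
q(13) - 1*(-424) = √(-1 + 2*13) - 1*(-424) = √(-1 + 26) + 424 = √25 + 424 = 5 + 424 = 429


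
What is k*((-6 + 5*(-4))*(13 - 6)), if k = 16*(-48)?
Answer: 139776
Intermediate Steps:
k = -768
k*((-6 + 5*(-4))*(13 - 6)) = -768*(-6 + 5*(-4))*(13 - 6) = -768*(-6 - 20)*7 = -(-19968)*7 = -768*(-182) = 139776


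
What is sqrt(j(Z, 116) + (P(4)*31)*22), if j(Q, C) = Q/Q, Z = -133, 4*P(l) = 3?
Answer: 5*sqrt(82)/2 ≈ 22.638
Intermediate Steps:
P(l) = 3/4 (P(l) = (1/4)*3 = 3/4)
j(Q, C) = 1
sqrt(j(Z, 116) + (P(4)*31)*22) = sqrt(1 + ((3/4)*31)*22) = sqrt(1 + (93/4)*22) = sqrt(1 + 1023/2) = sqrt(1025/2) = 5*sqrt(82)/2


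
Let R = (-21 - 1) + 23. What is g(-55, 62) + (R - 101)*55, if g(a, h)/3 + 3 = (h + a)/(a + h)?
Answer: -5506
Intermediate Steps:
g(a, h) = -6 (g(a, h) = -9 + 3*((h + a)/(a + h)) = -9 + 3*((a + h)/(a + h)) = -9 + 3*1 = -9 + 3 = -6)
R = 1 (R = -22 + 23 = 1)
g(-55, 62) + (R - 101)*55 = -6 + (1 - 101)*55 = -6 - 100*55 = -6 - 5500 = -5506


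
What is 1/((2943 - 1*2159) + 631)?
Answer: 1/1415 ≈ 0.00070671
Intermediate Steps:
1/((2943 - 1*2159) + 631) = 1/((2943 - 2159) + 631) = 1/(784 + 631) = 1/1415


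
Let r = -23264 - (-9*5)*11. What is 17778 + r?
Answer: -4991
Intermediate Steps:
r = -22769 (r = -23264 - (-3*15)*11 = -23264 - (-45)*11 = -23264 - 1*(-495) = -23264 + 495 = -22769)
17778 + r = 17778 - 22769 = -4991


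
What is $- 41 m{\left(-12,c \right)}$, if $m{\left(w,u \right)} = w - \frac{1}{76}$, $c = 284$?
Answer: $\frac{37433}{76} \approx 492.54$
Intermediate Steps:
$m{\left(w,u \right)} = - \frac{1}{76} + w$ ($m{\left(w,u \right)} = w - \frac{1}{76} = - \frac{1}{76} + w$)
$- 41 m{\left(-12,c \right)} = - 41 \left(- \frac{1}{76} - 12\right) = \left(-41\right) \left(- \frac{913}{76}\right) = \frac{37433}{76}$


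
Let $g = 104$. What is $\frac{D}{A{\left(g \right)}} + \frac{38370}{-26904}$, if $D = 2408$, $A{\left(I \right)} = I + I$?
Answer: $\frac{591707}{58292} \approx 10.151$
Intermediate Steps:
$A{\left(I \right)} = 2 I$
$\frac{D}{A{\left(g \right)}} + \frac{38370}{-26904} = \frac{2408}{2 \cdot 104} + \frac{38370}{-26904} = \frac{2408}{208} + 38370 \left(- \frac{1}{26904}\right) = 2408 \cdot \frac{1}{208} - \frac{6395}{4484} = \frac{301}{26} - \frac{6395}{4484} = \frac{591707}{58292}$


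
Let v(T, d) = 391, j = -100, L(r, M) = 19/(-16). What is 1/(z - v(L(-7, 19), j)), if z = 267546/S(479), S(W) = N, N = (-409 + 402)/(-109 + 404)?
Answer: -7/78928807 ≈ -8.8688e-8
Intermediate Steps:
L(r, M) = -19/16 (L(r, M) = 19*(-1/16) = -19/16)
N = -7/295 ≈ -0.023729
S(W) = -7/295
z = -78926070/7 (z = 267546/(-7/295) = 267546*(-295/7) = -78926070/7 ≈ -1.1275e+7)
1/(z - v(L(-7, 19), j)) = 1/(-78926070/7 - 1*391) = 1/(-78926070/7 - 391) = 1/(-78928807/7) = -7/78928807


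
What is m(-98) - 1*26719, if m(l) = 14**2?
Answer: -26523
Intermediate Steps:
m(l) = 196
m(-98) - 1*26719 = 196 - 1*26719 = 196 - 26719 = -26523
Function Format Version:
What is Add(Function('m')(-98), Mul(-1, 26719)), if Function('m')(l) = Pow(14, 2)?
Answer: -26523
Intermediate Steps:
Function('m')(l) = 196
Add(Function('m')(-98), Mul(-1, 26719)) = Add(196, Mul(-1, 26719)) = Add(196, -26719) = -26523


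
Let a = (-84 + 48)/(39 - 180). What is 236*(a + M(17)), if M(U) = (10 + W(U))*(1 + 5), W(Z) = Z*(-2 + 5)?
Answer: 4062504/47 ≈ 86436.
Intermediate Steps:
W(Z) = 3*Z (W(Z) = Z*3 = 3*Z)
a = 12/47 (a = -36/(-141) = -36*(-1/141) = 12/47 ≈ 0.25532)
M(U) = 60 + 18*U (M(U) = (10 + 3*U)*(1 + 5) = (10 + 3*U)*6 = 60 + 18*U)
236*(a + M(17)) = 236*(12/47 + (60 + 18*17)) = 236*(12/47 + (60 + 306)) = 236*(12/47 + 366) = 236*(17214/47) = 4062504/47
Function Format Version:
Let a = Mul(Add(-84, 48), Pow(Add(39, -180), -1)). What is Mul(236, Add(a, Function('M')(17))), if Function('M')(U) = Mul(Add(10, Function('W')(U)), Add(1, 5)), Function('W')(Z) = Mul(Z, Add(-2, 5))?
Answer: Rational(4062504, 47) ≈ 86436.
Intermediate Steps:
Function('W')(Z) = Mul(3, Z) (Function('W')(Z) = Mul(Z, 3) = Mul(3, Z))
a = Rational(12, 47) (a = Mul(-36, Pow(-141, -1)) = Mul(-36, Rational(-1, 141)) = Rational(12, 47) ≈ 0.25532)
Function('M')(U) = Add(60, Mul(18, U)) (Function('M')(U) = Mul(Add(10, Mul(3, U)), Add(1, 5)) = Mul(Add(10, Mul(3, U)), 6) = Add(60, Mul(18, U)))
Mul(236, Add(a, Function('M')(17))) = Mul(236, Add(Rational(12, 47), Add(60, Mul(18, 17)))) = Mul(236, Add(Rational(12, 47), Add(60, 306))) = Mul(236, Add(Rational(12, 47), 366)) = Mul(236, Rational(17214, 47)) = Rational(4062504, 47)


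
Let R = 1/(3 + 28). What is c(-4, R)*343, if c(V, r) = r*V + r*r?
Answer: -42189/961 ≈ -43.901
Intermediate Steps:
R = 1/31 ≈ 0.032258
c(V, r) = r² + V*r (c(V, r) = V*r + r² = r² + V*r)
c(-4, R)*343 = ((-4 + 1/31)/31)*343 = ((1/31)*(-123/31))*343 = -123/961*343 = -42189/961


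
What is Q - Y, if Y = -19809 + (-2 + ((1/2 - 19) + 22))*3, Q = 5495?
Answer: 50599/2 ≈ 25300.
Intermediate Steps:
Y = -39609/2 (Y = -19809 + (-2 + ((½ - 19) + 22))*3 = -19809 + (-2 + (-37/2 + 22))*3 = -19809 + (-2 + 7/2)*3 = -19809 + (3/2)*3 = -19809 + 9/2 = -39609/2 ≈ -19805.)
Q - Y = 5495 - 1*(-39609/2) = 5495 + 39609/2 = 50599/2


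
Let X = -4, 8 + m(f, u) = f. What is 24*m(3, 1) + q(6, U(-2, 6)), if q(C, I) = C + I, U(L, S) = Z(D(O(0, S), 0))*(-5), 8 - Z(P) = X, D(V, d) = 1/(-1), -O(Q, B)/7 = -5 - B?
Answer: -174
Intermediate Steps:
O(Q, B) = 35 + 7*B (O(Q, B) = -7*(-5 - B) = 35 + 7*B)
D(V, d) = -1
m(f, u) = -8 + f
Z(P) = 12 (Z(P) = 8 - 1*(-4) = 8 + 4 = 12)
U(L, S) = -60 (U(L, S) = 12*(-5) = -60)
24*m(3, 1) + q(6, U(-2, 6)) = 24*(-8 + 3) + (6 - 60) = 24*(-5) - 54 = -120 - 54 = -174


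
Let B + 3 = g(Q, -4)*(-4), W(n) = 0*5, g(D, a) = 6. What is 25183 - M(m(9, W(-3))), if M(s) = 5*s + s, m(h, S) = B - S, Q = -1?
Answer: 25345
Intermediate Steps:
W(n) = 0
B = -27 (B = -3 + 6*(-4) = -3 - 24 = -27)
m(h, S) = -27 - S
M(s) = 6*s
25183 - M(m(9, W(-3))) = 25183 - 6*(-27 - 1*0) = 25183 - 6*(-27 + 0) = 25183 - 6*(-27) = 25183 - 1*(-162) = 25183 + 162 = 25345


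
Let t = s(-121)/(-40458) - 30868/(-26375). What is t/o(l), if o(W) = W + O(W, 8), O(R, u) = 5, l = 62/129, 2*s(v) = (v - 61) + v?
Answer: 107745388659/502950255500 ≈ 0.21423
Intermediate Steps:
s(v) = -61/2 + v (s(v) = ((v - 61) + v)/2 = ((-61 + v) + v)/2 = (-61 + 2*v)/2 = -61/2 + v)
l = 62/129 (l = 62*(1/129) = 62/129 ≈ 0.48062)
o(W) = 5 + W (o(W) = W + 5 = 5 + W)
t = 835235571/711386500 (t = (-61/2 - 121)/(-40458) - 30868/(-26375) = -303/2*(-1/40458) - 30868*(-1/26375) = 101/26972 + 30868/26375 = 835235571/711386500 ≈ 1.1741)
t/o(l) = 835235571/(711386500*(5 + 62/129)) = 835235571/(711386500*(707/129)) = (835235571/711386500)*(129/707) = 107745388659/502950255500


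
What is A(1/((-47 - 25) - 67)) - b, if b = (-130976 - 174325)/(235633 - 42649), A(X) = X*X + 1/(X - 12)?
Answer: 3109001769883/2074368869672 ≈ 1.4988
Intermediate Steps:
A(X) = X² + 1/(-12 + X)
b = -101767/64328 (b = -305301/192984 = -305301*1/192984 = -101767/64328 ≈ -1.5820)
A(1/((-47 - 25) - 67)) - b = (1 + (1/((-47 - 25) - 67))³ - 12/((-47 - 25) - 67)²)/(-12 + 1/((-47 - 25) - 67)) - 1*(-101767/64328) = (1 + (1/(-72 - 67))³ - 12/(-72 - 67)²)/(-12 + 1/(-72 - 67)) + 101767/64328 = (1 + (1/(-139))³ - 12*(1/(-139))²)/(-12 + 1/(-139)) + 101767/64328 = (1 + (-1/139)³ - 12*(-1/139)²)/(-12 - 1/139) + 101767/64328 = (1 - 1/2685619 - 12*1/19321)/(-1669/139) + 101767/64328 = -139*(1 - 1/2685619 - 12/19321)/1669 + 101767/64328 = -139/1669*2683950/2685619 + 101767/64328 = -2683950/32246749 + 101767/64328 = 3109001769883/2074368869672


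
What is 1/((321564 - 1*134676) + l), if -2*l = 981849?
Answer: -2/608073 ≈ -3.2891e-6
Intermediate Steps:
l = -981849/2 (l = -1/2*981849 = -981849/2 ≈ -4.9092e+5)
1/((321564 - 1*134676) + l) = 1/((321564 - 1*134676) - 981849/2) = 1/((321564 - 134676) - 981849/2) = 1/(186888 - 981849/2) = 1/(-608073/2) = -2/608073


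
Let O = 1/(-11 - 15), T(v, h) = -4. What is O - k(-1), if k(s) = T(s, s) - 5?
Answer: 233/26 ≈ 8.9615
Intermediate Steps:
O = -1/26 (O = 1/(-26) = -1/26 ≈ -0.038462)
k(s) = -9 (k(s) = -4 - 5 = -9)
O - k(-1) = -1/26 - 1*(-9) = -1/26 + 9 = 233/26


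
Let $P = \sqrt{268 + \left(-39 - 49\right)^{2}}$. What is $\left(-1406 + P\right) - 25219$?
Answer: $-26625 + 2 \sqrt{2003} \approx -26536.0$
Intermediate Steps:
$P = 2 \sqrt{2003}$ ($P = \sqrt{268 + \left(-88\right)^{2}} = \sqrt{268 + 7744} = \sqrt{8012} = 2 \sqrt{2003} \approx 89.51$)
$\left(-1406 + P\right) - 25219 = \left(-1406 + 2 \sqrt{2003}\right) - 25219 = -26625 + 2 \sqrt{2003}$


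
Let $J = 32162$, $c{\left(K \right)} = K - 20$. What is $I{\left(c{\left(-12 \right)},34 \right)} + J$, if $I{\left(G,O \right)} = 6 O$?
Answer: $32366$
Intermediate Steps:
$c{\left(K \right)} = -20 + K$ ($c{\left(K \right)} = K - 20 = -20 + K$)
$I{\left(c{\left(-12 \right)},34 \right)} + J = 6 \cdot 34 + 32162 = 204 + 32162 = 32366$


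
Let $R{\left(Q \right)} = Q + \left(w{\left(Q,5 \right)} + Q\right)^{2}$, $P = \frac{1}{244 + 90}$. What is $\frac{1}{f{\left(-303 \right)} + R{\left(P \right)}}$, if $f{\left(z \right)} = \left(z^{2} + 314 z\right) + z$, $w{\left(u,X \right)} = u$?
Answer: $- \frac{55778}{202808639} \approx -0.00027503$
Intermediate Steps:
$P = \frac{1}{334} \approx 0.002994$
$R{\left(Q \right)} = Q + 4 Q^{2}$ ($R{\left(Q \right)} = Q + \left(Q + Q\right)^{2} = Q + \left(2 Q\right)^{2} = Q + 4 Q^{2}$)
$f{\left(z \right)} = z^{2} + 315 z$
$\frac{1}{f{\left(-303 \right)} + R{\left(P \right)}} = \frac{1}{- 303 \left(315 - 303\right) + \frac{1 + 4 \cdot \frac{1}{334}}{334}} = \frac{1}{\left(-303\right) 12 + \frac{1 + \frac{2}{167}}{334}} = \frac{1}{-3636 + \frac{1}{334} \cdot \frac{169}{167}} = \frac{1}{-3636 + \frac{169}{55778}} = \frac{1}{- \frac{202808639}{55778}} = - \frac{55778}{202808639}$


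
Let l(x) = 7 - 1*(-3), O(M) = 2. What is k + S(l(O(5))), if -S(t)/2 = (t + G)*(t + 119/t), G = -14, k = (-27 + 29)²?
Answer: 896/5 ≈ 179.20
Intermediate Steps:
k = 4 (k = 2² = 4)
l(x) = 10 (l(x) = 7 + 3 = 10)
S(t) = -2*(-14 + t)*(t + 119/t) (S(t) = -2*(t - 14)*(t + 119/t) = -2*(-14 + t)*(t + 119/t))
k + S(l(O(5))) = 4 + (-238 - 2*10² + 28*10 + 3332/10) = 4 + (-238 - 2*100 + 280 + 3332*(⅒)) = 4 + (-238 - 200 + 280 + 1666/5) = 4 + 876/5 = 896/5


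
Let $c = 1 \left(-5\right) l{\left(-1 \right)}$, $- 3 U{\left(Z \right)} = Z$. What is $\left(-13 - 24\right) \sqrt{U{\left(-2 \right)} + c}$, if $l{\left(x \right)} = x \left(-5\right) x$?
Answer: $- \frac{37 \sqrt{231}}{3} \approx -187.45$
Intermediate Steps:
$l{\left(x \right)} = - 5 x^{2}$ ($l{\left(x \right)} = - 5 x x = - 5 x^{2}$)
$U{\left(Z \right)} = - \frac{Z}{3}$
$c = 25$ ($c = 1 \left(-5\right) \left(- 5 \left(-1\right)^{2}\right) = - 5 \left(\left(-5\right) 1\right) = \left(-5\right) \left(-5\right) = 25$)
$\left(-13 - 24\right) \sqrt{U{\left(-2 \right)} + c} = \left(-13 - 24\right) \sqrt{\left(- \frac{1}{3}\right) \left(-2\right) + 25} = - 37 \sqrt{\frac{2}{3} + 25} = - 37 \sqrt{\frac{77}{3}} = - 37 \frac{\sqrt{231}}{3} = - \frac{37 \sqrt{231}}{3}$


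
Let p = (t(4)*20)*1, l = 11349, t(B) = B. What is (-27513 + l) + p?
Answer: -16084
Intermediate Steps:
p = 80 (p = (4*20)*1 = 80*1 = 80)
(-27513 + l) + p = (-27513 + 11349) + 80 = -16164 + 80 = -16084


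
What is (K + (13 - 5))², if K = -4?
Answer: 16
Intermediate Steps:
(K + (13 - 5))² = (-4 + (13 - 5))² = (-4 + 8)² = 4² = 16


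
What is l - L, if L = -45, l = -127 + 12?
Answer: -70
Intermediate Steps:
l = -115
l - L = -115 - 1*(-45) = -115 + 45 = -70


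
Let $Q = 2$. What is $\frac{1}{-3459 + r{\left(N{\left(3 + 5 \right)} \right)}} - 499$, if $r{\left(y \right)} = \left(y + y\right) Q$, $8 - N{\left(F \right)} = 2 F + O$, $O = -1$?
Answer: $- \frac{1740014}{3487} \approx -499.0$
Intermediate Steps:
$N{\left(F \right)} = 9 - 2 F$ ($N{\left(F \right)} = 8 - \left(2 F - 1\right) = 8 - \left(-1 + 2 F\right) = 9 - 2 F$)
$r{\left(y \right)} = 4 y$ ($r{\left(y \right)} = \left(y + y\right) 2 = 2 y 2 = 4 y$)
$\frac{1}{-3459 + r{\left(N{\left(3 + 5 \right)} \right)}} - 499 = \frac{1}{-3459 + 4 \left(9 - 2 \left(3 + 5\right)\right)} - 499 = \frac{1}{-3459 + 4 \left(9 - 16\right)} - 499 = \frac{1}{-3459 + 4 \left(-7\right)} - 499 = \frac{1}{-3459 - 28} - 499 = \frac{1}{-3487} - 499 = - \frac{1}{3487} - 499 = - \frac{1740014}{3487}$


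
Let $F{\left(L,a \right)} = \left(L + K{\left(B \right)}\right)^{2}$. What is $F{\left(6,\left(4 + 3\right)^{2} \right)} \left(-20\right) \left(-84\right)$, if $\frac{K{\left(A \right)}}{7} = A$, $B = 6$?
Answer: $3870720$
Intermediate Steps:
$K{\left(A \right)} = 7 A$
$F{\left(L,a \right)} = \left(42 + L\right)^{2}$ ($F{\left(L,a \right)} = \left(L + 7 \cdot 6\right)^{2} = \left(L + 42\right)^{2} = \left(42 + L\right)^{2}$)
$F{\left(6,\left(4 + 3\right)^{2} \right)} \left(-20\right) \left(-84\right) = \left(42 + 6\right)^{2} \left(-20\right) \left(-84\right) = 48^{2} \left(-20\right) \left(-84\right) = 2304 \left(-20\right) \left(-84\right) = \left(-46080\right) \left(-84\right) = 3870720$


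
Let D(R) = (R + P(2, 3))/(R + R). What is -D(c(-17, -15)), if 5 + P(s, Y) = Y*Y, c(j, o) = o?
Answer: -11/30 ≈ -0.36667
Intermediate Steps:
P(s, Y) = -5 + Y**2 (P(s, Y) = -5 + Y*Y = -5 + Y**2)
D(R) = (4 + R)/(2*R) (D(R) = (R + (-5 + 3**2))/(R + R) = (R + (-5 + 9))/((2*R)) = (R + 4)*(1/(2*R)) = (4 + R)*(1/(2*R)) = (4 + R)/(2*R))
-D(c(-17, -15)) = -(4 - 15)/(2*(-15)) = -(-1)*(-11)/(2*15) = -1*11/30 = -11/30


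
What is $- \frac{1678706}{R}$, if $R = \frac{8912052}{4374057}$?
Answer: $- \frac{1223792621707}{1485342} \approx -8.2391 \cdot 10^{5}$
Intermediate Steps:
$R = \frac{2970684}{1458019}$ ($R = 8912052 \cdot \frac{1}{4374057} = \frac{2970684}{1458019} \approx 2.0375$)
$- \frac{1678706}{R} = - \frac{1678706}{\frac{2970684}{1458019}} = \left(-1678706\right) \frac{1458019}{2970684} = - \frac{1223792621707}{1485342}$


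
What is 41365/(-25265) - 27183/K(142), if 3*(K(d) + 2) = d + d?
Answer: -414366991/1404734 ≈ -294.98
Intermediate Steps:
K(d) = -2 + 2*d/3 (K(d) = -2 + (d + d)/3 = -2 + (2*d)/3 = -2 + 2*d/3)
41365/(-25265) - 27183/K(142) = 41365/(-25265) - 27183/(-2 + (⅔)*142) = 41365*(-1/25265) - 27183/(-2 + 284/3) = -8273/5053 - 27183/278/3 = -8273/5053 - 27183*3/278 = -8273/5053 - 81549/278 = -414366991/1404734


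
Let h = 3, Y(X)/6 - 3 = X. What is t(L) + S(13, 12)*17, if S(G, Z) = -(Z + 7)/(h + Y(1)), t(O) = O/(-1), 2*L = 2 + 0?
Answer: -350/27 ≈ -12.963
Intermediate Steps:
Y(X) = 18 + 6*X
L = 1 (L = (2 + 0)/2 = (½)*2 = 1)
t(O) = -O (t(O) = O*(-1) = -O)
S(G, Z) = -7/27 - Z/27 (S(G, Z) = -(Z + 7)/(3 + (18 + 6*1)) = -(7 + Z)/(3 + (18 + 6)) = -(7 + Z)/(3 + 24) = -(7 + Z)/27 = -(7/27 + Z/27) = -7/27 - Z/27)
t(L) + S(13, 12)*17 = -1*1 + (-7/27 - 1/27*12)*17 = -1 + (-7/27 - 4/9)*17 = -1 - 19/27*17 = -1 - 323/27 = -350/27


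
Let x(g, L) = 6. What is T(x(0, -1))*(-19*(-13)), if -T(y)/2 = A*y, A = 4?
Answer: -11856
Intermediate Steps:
T(y) = -8*y
T(x(0, -1))*(-19*(-13)) = (-8*6)*(-19*(-13)) = -48*247 = -11856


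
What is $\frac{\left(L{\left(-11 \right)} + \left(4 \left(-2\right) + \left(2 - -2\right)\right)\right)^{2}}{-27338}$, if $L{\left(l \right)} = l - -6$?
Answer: $- \frac{81}{27338} \approx -0.0029629$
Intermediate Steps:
$L{\left(l \right)} = 6 + l$ ($L{\left(l \right)} = l + 6 = 6 + l$)
$\frac{\left(L{\left(-11 \right)} + \left(4 \left(-2\right) + \left(2 - -2\right)\right)\right)^{2}}{-27338} = \frac{\left(\left(6 - 11\right) + \left(4 \left(-2\right) + \left(2 - -2\right)\right)\right)^{2}}{-27338} = \left(-5 + \left(-8 + \left(2 + 2\right)\right)\right)^{2} \left(- \frac{1}{27338}\right) = \left(-5 + \left(-8 + 4\right)\right)^{2} \left(- \frac{1}{27338}\right) = \left(-5 - 4\right)^{2} \left(- \frac{1}{27338}\right) = \left(-9\right)^{2} \left(- \frac{1}{27338}\right) = 81 \left(- \frac{1}{27338}\right) = - \frac{81}{27338}$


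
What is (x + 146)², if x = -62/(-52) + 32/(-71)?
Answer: 73378683225/3407716 ≈ 21533.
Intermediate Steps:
x = 1369/1846 (x = -62*(-1/52) + 32*(-1/71) = 31/26 - 32/71 = 1369/1846 ≈ 0.74160)
(x + 146)² = (1369/1846 + 146)² = (270885/1846)² = 73378683225/3407716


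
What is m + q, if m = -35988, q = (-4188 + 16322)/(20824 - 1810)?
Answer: -342131849/9507 ≈ -35987.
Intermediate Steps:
q = 6067/9507 (q = 12134/19014 = 12134*(1/19014) = 6067/9507 ≈ 0.63816)
m + q = -35988 + 6067/9507 = -342131849/9507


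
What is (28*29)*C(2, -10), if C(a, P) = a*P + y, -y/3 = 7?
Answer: -33292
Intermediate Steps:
y = -21 (y = -3*7 = -21)
C(a, P) = -21 + P*a (C(a, P) = a*P - 21 = P*a - 21 = -21 + P*a)
(28*29)*C(2, -10) = (28*29)*(-21 - 10*2) = 812*(-21 - 20) = 812*(-41) = -33292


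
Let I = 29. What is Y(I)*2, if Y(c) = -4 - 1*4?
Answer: -16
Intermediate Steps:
Y(c) = -8 (Y(c) = -4 - 4 = -8)
Y(I)*2 = -8*2 = -16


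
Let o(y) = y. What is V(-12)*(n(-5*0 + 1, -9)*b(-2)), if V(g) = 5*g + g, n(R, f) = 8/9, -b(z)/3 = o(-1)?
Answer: -192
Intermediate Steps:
b(z) = 3 (b(z) = -3*(-1) = 3)
n(R, f) = 8/9 (n(R, f) = 8*(⅑) = 8/9)
V(g) = 6*g
V(-12)*(n(-5*0 + 1, -9)*b(-2)) = (6*(-12))*((8/9)*3) = -72*8/3 = -192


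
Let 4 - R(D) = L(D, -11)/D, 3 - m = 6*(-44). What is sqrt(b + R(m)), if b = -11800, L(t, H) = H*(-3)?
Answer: I*sqrt(93437095)/89 ≈ 108.61*I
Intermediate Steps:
m = 267 (m = 3 - 6*(-44) = 3 - 1*(-264) = 3 + 264 = 267)
L(t, H) = -3*H
R(D) = 4 - 33/D (R(D) = 4 - (-3*(-11))/D = 4 - 33/D)
sqrt(b + R(m)) = sqrt(-11800 + (4 - 33/267)) = sqrt(-11800 + (4 - 33*1/267)) = sqrt(-11800 + (4 - 11/89)) = sqrt(-11800 + 345/89) = sqrt(-1049855/89) = I*sqrt(93437095)/89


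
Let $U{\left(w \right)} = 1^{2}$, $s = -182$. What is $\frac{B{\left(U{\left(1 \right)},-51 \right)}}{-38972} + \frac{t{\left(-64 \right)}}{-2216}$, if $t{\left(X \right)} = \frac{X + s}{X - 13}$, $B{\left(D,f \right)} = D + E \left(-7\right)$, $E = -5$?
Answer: $- \frac{1966233}{831233788} \approx -0.0023654$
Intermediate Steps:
$U{\left(w \right)} = 1$
$B{\left(D,f \right)} = 35 + D$ ($B{\left(D,f \right)} = D - -35 = D + 35 = 35 + D$)
$t{\left(X \right)} = \frac{-182 + X}{-13 + X}$ ($t{\left(X \right)} = \frac{X - 182}{X - 13} = \frac{-182 + X}{-13 + X}$)
$\frac{B{\left(U{\left(1 \right)},-51 \right)}}{-38972} + \frac{t{\left(-64 \right)}}{-2216} = \frac{35 + 1}{-38972} + \frac{\frac{1}{-13 - 64} \left(-182 - 64\right)}{-2216} = 36 \left(- \frac{1}{38972}\right) + \frac{1}{-77} \left(-246\right) \left(- \frac{1}{2216}\right) = - \frac{9}{9743} + \left(- \frac{1}{77}\right) \left(-246\right) \left(- \frac{1}{2216}\right) = - \frac{9}{9743} + \frac{246}{77} \left(- \frac{1}{2216}\right) = - \frac{9}{9743} - \frac{123}{85316} = - \frac{1966233}{831233788}$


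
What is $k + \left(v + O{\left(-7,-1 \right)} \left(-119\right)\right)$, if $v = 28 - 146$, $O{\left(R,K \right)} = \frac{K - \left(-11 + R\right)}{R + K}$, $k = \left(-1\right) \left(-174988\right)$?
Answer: $\frac{1400983}{8} \approx 1.7512 \cdot 10^{5}$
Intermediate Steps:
$k = 174988$
$O{\left(R,K \right)} = \frac{11 + K - R}{K + R}$
$v = -118$
$k + \left(v + O{\left(-7,-1 \right)} \left(-119\right)\right) = 174988 - \left(118 - \frac{11 - 1 - -7}{-1 - 7} \left(-119\right)\right) = 174988 - \left(118 - \frac{11 - 1 + 7}{-8} \left(-119\right)\right) = 174988 - \left(118 - \left(- \frac{1}{8}\right) 17 \left(-119\right)\right) = 174988 - - \frac{1079}{8} = 174988 + \left(-118 + \frac{2023}{8}\right) = 174988 + \frac{1079}{8} = \frac{1400983}{8}$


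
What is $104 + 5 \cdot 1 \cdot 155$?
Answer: $879$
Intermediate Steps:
$104 + 5 \cdot 1 \cdot 155 = 104 + 5 \cdot 155 = 104 + 775 = 879$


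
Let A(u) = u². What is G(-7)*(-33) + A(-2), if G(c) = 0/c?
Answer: 4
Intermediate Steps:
G(c) = 0
G(-7)*(-33) + A(-2) = 0*(-33) + (-2)² = 0 + 4 = 4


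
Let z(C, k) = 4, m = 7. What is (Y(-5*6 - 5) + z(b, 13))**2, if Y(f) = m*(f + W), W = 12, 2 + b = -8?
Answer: 24649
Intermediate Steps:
b = -10 (b = -2 - 8 = -10)
Y(f) = 84 + 7*f (Y(f) = 7*(f + 12) = 7*(12 + f) = 84 + 7*f)
(Y(-5*6 - 5) + z(b, 13))**2 = ((84 + 7*(-5*6 - 5)) + 4)**2 = ((84 + 7*(-30 - 5)) + 4)**2 = ((84 + 7*(-35)) + 4)**2 = ((84 - 245) + 4)**2 = (-161 + 4)**2 = (-157)**2 = 24649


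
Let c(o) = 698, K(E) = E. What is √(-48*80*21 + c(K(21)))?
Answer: I*√79942 ≈ 282.74*I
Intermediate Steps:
√(-48*80*21 + c(K(21))) = √(-48*80*21 + 698) = √(-3840*21 + 698) = √(-80640 + 698) = √(-79942) = I*√79942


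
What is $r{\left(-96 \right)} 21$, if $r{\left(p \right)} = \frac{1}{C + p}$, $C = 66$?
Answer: $- \frac{7}{10} \approx -0.7$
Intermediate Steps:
$r{\left(p \right)} = \frac{1}{66 + p}$
$r{\left(-96 \right)} 21 = \frac{1}{66 - 96} \cdot 21 = \frac{1}{-30} \cdot 21 = \left(- \frac{1}{30}\right) 21 = - \frac{7}{10}$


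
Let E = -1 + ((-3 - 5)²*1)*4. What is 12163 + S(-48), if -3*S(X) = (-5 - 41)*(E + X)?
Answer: 15337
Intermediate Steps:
E = 255 (E = -1 + ((-8)²*1)*4 = -1 + (64*1)*4 = -1 + 64*4 = -1 + 256 = 255)
S(X) = 3910 + 46*X/3 (S(X) = -(-5 - 41)*(255 + X)/3 = -(-46)*(255 + X)/3 = -(-11730 - 46*X)/3 = 3910 + 46*X/3)
12163 + S(-48) = 12163 + (3910 + (46/3)*(-48)) = 12163 + (3910 - 736) = 12163 + 3174 = 15337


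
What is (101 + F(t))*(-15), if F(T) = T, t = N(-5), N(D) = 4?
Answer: -1575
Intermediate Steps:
t = 4
(101 + F(t))*(-15) = (101 + 4)*(-15) = 105*(-15) = -1575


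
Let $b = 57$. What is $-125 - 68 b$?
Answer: $-4001$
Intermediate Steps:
$-125 - 68 b = -125 - 3876 = -4001$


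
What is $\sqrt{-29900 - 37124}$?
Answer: $4 i \sqrt{4189} \approx 258.89 i$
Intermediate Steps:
$\sqrt{-29900 - 37124} = \sqrt{-67024} = 4 i \sqrt{4189}$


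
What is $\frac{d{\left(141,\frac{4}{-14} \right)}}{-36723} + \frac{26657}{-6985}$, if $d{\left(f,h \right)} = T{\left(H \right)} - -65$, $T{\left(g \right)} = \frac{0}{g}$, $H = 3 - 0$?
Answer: $- \frac{979379036}{256510155} \approx -3.8181$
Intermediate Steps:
$H = 3$ ($H = 3 + 0 = 3$)
$T{\left(g \right)} = 0$
$d{\left(f,h \right)} = 65$ ($d{\left(f,h \right)} = 0 - -65 = 0 + 65 = 65$)
$\frac{d{\left(141,\frac{4}{-14} \right)}}{-36723} + \frac{26657}{-6985} = \frac{65}{-36723} + \frac{26657}{-6985} = 65 \left(- \frac{1}{36723}\right) + 26657 \left(- \frac{1}{6985}\right) = - \frac{65}{36723} - \frac{26657}{6985} = - \frac{979379036}{256510155}$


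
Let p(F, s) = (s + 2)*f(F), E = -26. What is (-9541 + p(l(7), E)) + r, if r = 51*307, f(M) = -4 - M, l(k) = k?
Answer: 6380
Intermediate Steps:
p(F, s) = (-4 - F)*(2 + s) (p(F, s) = (s + 2)*(-4 - F) = (2 + s)*(-4 - F) = (-4 - F)*(2 + s))
r = 15657
(-9541 + p(l(7), E)) + r = (-9541 - (2 - 26)*(4 + 7)) + 15657 = (-9541 - 1*(-24)*11) + 15657 = (-9541 + 264) + 15657 = -9277 + 15657 = 6380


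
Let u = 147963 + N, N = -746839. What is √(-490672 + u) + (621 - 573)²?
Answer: 2304 + 2*I*√272387 ≈ 2304.0 + 1043.8*I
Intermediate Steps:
u = -598876 (u = 147963 - 746839 = -598876)
√(-490672 + u) + (621 - 573)² = √(-490672 - 598876) + (621 - 573)² = √(-1089548) + 48² = 2*I*√272387 + 2304 = 2304 + 2*I*√272387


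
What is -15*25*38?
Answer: -14250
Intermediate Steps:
-15*25*38 = -375*38 = -14250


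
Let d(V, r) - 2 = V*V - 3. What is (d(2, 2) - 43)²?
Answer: 1600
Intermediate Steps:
d(V, r) = -1 + V² (d(V, r) = 2 + (V*V - 3) = 2 + (V² - 3) = 2 + (-3 + V²) = -1 + V²)
(d(2, 2) - 43)² = ((-1 + 2²) - 43)² = ((-1 + 4) - 43)² = (3 - 43)² = (-40)² = 1600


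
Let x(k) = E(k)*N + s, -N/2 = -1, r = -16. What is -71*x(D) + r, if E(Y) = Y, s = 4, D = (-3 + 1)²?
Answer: -868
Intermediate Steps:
D = 4 (D = (-2)² = 4)
N = 2 (N = -2*(-1) = 2)
x(k) = 4 + 2*k (x(k) = k*2 + 4 = 2*k + 4 = 4 + 2*k)
-71*x(D) + r = -71*(4 + 2*4) - 16 = -71*(4 + 8) - 16 = -71*12 - 16 = -852 - 16 = -868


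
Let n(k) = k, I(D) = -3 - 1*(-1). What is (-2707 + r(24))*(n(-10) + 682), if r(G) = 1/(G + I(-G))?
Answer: -20009808/11 ≈ -1.8191e+6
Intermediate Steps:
I(D) = -2 (I(D) = -3 + 1 = -2)
r(G) = 1/(-2 + G) (r(G) = 1/(G - 2) = 1/(-2 + G))
(-2707 + r(24))*(n(-10) + 682) = (-2707 + 1/(-2 + 24))*(-10 + 682) = (-2707 + 1/22)*672 = -59553/22*672 = -20009808/11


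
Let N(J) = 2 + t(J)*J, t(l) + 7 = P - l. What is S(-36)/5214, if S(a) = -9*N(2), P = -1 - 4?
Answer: 39/869 ≈ 0.044879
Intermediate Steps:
P = -5
t(l) = -12 - l (t(l) = -7 + (-5 - l) = -12 - l)
N(J) = 2 + J*(-12 - J) (N(J) = 2 + (-12 - J)*J = 2 + J*(-12 - J))
S(a) = 234 (S(a) = -9*(2 - 1*2*(12 + 2)) = -9*(2 - 1*2*14) = -9*(2 - 28) = -9*(-26) = 234)
S(-36)/5214 = 234/5214 = 234*(1/5214) = 39/869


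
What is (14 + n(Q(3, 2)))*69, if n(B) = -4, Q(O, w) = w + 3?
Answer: 690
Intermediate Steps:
Q(O, w) = 3 + w
(14 + n(Q(3, 2)))*69 = (14 - 4)*69 = 10*69 = 690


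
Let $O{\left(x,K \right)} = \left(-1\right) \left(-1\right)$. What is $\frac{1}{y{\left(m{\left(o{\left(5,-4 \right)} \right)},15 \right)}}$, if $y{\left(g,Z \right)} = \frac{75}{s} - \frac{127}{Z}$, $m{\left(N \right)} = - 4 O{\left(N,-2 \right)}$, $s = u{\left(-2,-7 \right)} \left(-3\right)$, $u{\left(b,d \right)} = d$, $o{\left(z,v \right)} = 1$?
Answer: $- \frac{105}{514} \approx -0.20428$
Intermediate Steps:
$O{\left(x,K \right)} = 1$
$s = 21$ ($s = \left(-7\right) \left(-3\right) = 21$)
$m{\left(N \right)} = -4$ ($m{\left(N \right)} = \left(-4\right) 1 = -4$)
$y{\left(g,Z \right)} = \frac{25}{7} - \frac{127}{Z}$ ($y{\left(g,Z \right)} = \frac{75}{21} - \frac{127}{Z} = 75 \cdot \frac{1}{21} - \frac{127}{Z} = \frac{25}{7} - \frac{127}{Z}$)
$\frac{1}{y{\left(m{\left(o{\left(5,-4 \right)} \right)},15 \right)}} = \frac{1}{\frac{25}{7} - \frac{127}{15}} = \frac{1}{- \frac{514}{105}} = - \frac{105}{514}$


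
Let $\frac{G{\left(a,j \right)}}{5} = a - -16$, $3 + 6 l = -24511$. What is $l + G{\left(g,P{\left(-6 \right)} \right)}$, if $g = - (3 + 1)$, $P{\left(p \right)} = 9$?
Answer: $- \frac{12077}{3} \approx -4025.7$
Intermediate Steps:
$g = -4$ ($g = \left(-1\right) 4 = -4$)
$l = - \frac{12257}{3}$ ($l = - \frac{1}{2} + \frac{1}{6} \left(-24511\right) = - \frac{1}{2} - \frac{24511}{6} = - \frac{12257}{3} \approx -4085.7$)
$G{\left(a,j \right)} = 80 + 5 a$ ($G{\left(a,j \right)} = 5 \left(a - -16\right) = 5 \left(a + 16\right) = 5 \left(16 + a\right) = 80 + 5 a$)
$l + G{\left(g,P{\left(-6 \right)} \right)} = - \frac{12257}{3} + \left(80 + 5 \left(-4\right)\right) = - \frac{12257}{3} + \left(80 - 20\right) = - \frac{12257}{3} + 60 = - \frac{12077}{3}$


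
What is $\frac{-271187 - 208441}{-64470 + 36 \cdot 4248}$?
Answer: $- \frac{79938}{14743} \approx -5.4221$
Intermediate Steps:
$\frac{-271187 - 208441}{-64470 + 36 \cdot 4248} = - \frac{479628}{-64470 + 152928} = - \frac{479628}{88458} = \left(-479628\right) \frac{1}{88458} = - \frac{79938}{14743}$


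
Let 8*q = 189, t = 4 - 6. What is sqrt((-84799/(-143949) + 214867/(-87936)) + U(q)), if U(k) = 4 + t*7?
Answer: I*sqrt(19512797126272554)/40571472 ≈ 3.443*I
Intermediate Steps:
t = -2
q = 189/8 (q = (1/8)*189 = 189/8 ≈ 23.625)
U(k) = -10 (U(k) = 4 - 2*7 = 4 - 14 = -10)
sqrt((-84799/(-143949) + 214867/(-87936)) + U(q)) = sqrt((-84799/(-143949) + 214867/(-87936)) - 10) = sqrt((-84799*(-1/143949) + 214867*(-1/87936)) - 10) = sqrt((6523/11073 - 214867/87936) - 10) = sqrt(-601871921/324571776 - 10) = sqrt(-3847589681/324571776) = I*sqrt(19512797126272554)/40571472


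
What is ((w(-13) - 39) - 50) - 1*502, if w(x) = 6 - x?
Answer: -572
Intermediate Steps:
((w(-13) - 39) - 50) - 1*502 = (((6 - 1*(-13)) - 39) - 50) - 1*502 = (((6 + 13) - 39) - 50) - 502 = ((19 - 39) - 50) - 502 = (-20 - 50) - 502 = -70 - 502 = -572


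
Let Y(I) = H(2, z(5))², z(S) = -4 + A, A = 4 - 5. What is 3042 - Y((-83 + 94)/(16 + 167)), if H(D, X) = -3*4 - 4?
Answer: 2786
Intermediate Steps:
A = -1
z(S) = -5 (z(S) = -4 - 1 = -5)
H(D, X) = -16 (H(D, X) = -12 - 4 = -16)
Y(I) = 256 (Y(I) = (-16)² = 256)
3042 - Y((-83 + 94)/(16 + 167)) = 3042 - 1*256 = 3042 - 256 = 2786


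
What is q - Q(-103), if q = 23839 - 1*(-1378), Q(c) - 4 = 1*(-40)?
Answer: 25253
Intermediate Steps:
Q(c) = -36 (Q(c) = 4 + 1*(-40) = 4 - 40 = -36)
q = 25217 (q = 23839 + 1378 = 25217)
q - Q(-103) = 25217 - 1*(-36) = 25217 + 36 = 25253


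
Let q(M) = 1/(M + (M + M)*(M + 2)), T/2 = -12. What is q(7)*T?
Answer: -24/133 ≈ -0.18045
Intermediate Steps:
T = -24 (T = 2*(-12) = -24)
q(M) = 1/(M + 2*M*(2 + M)) (q(M) = 1/(M + (2*M)*(2 + M)) = 1/(M + 2*M*(2 + M)))
q(7)*T = (1/(7*(5 + 2*7)))*(-24) = (1/(7*(5 + 14)))*(-24) = ((⅐)/19)*(-24) = ((⅐)*(1/19))*(-24) = (1/133)*(-24) = -24/133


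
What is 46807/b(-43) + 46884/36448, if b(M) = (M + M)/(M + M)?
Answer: 426517105/9112 ≈ 46808.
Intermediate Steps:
b(M) = 1 (b(M) = (2*M)/((2*M)) = (2*M)*(1/(2*M)) = 1)
46807/b(-43) + 46884/36448 = 46807/1 + 46884/36448 = 46807*1 + 46884*(1/36448) = 46807 + 11721/9112 = 426517105/9112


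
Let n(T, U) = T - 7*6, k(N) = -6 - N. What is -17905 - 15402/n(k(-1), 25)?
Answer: -826133/47 ≈ -17577.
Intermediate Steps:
n(T, U) = -42 + T (n(T, U) = T - 42 = -42 + T)
-17905 - 15402/n(k(-1), 25) = -17905 - 15402/(-42 + (-6 - 1*(-1))) = -17905 - 15402/(-42 + (-6 + 1)) = -17905 - 15402/(-42 - 5) = -17905 - 15402/(-47) = -17905 - 15402*(-1/47) = -17905 + 15402/47 = -826133/47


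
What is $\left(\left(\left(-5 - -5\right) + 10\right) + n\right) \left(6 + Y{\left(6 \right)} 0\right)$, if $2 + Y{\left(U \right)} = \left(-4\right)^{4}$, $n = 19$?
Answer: $174$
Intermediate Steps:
$Y{\left(U \right)} = 254$ ($Y{\left(U \right)} = -2 + \left(-4\right)^{4} = -2 + 256 = 254$)
$\left(\left(\left(-5 - -5\right) + 10\right) + n\right) \left(6 + Y{\left(6 \right)} 0\right) = \left(\left(\left(-5 - -5\right) + 10\right) + 19\right) \left(6 + 254 \cdot 0\right) = \left(\left(\left(-5 + \left(-2 + 7\right)\right) + 10\right) + 19\right) \left(6 + 0\right) = \left(\left(\left(-5 + 5\right) + 10\right) + 19\right) 6 = \left(\left(0 + 10\right) + 19\right) 6 = \left(10 + 19\right) 6 = 29 \cdot 6 = 174$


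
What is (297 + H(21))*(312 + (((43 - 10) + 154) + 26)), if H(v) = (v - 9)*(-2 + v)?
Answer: 275625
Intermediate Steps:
H(v) = (-9 + v)*(-2 + v)
(297 + H(21))*(312 + (((43 - 10) + 154) + 26)) = (297 + (18 + 21² - 11*21))*(312 + (((43 - 10) + 154) + 26)) = (297 + (18 + 441 - 231))*(312 + ((33 + 154) + 26)) = (297 + 228)*(312 + (187 + 26)) = 525*(312 + 213) = 525*525 = 275625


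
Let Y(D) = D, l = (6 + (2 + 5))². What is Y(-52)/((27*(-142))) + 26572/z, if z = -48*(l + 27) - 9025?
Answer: -50459266/35336061 ≈ -1.4280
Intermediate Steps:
l = 169 (l = (6 + 7)² = 13² = 169)
z = -18433 (z = -48*(169 + 27) - 9025 = -48*196 - 9025 = -9408 - 9025 = -18433)
Y(-52)/((27*(-142))) + 26572/z = -52/(27*(-142)) + 26572/(-18433) = -52/(-3834) + 26572*(-1/18433) = -52*(-1/3834) - 26572/18433 = 26/1917 - 26572/18433 = -50459266/35336061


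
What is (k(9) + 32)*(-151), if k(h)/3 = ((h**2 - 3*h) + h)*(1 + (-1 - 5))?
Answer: 137863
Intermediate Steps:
k(h) = -15*h**2 + 30*h (k(h) = 3*(((h**2 - 3*h) + h)*(1 + (-1 - 5))) = 3*((h**2 - 2*h)*(1 - 6)) = 3*((h**2 - 2*h)*(-5)) = 3*(-5*h**2 + 10*h) = -15*h**2 + 30*h)
(k(9) + 32)*(-151) = (15*9*(2 - 1*9) + 32)*(-151) = (15*9*(2 - 9) + 32)*(-151) = (15*9*(-7) + 32)*(-151) = (-945 + 32)*(-151) = -913*(-151) = 137863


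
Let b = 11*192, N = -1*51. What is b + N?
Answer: 2061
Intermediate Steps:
N = -51
b = 2112
b + N = 2112 - 51 = 2061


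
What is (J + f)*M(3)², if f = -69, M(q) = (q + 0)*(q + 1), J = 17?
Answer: -7488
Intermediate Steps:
M(q) = q*(1 + q)
(J + f)*M(3)² = (17 - 69)*(3*(1 + 3))² = -52*(3*4)² = -52*12² = -52*144 = -7488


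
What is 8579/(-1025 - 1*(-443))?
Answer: -8579/582 ≈ -14.741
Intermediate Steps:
8579/(-1025 - 1*(-443)) = 8579/(-1025 + 443) = 8579/(-582) = 8579*(-1/582) = -8579/582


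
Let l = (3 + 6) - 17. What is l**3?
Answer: -512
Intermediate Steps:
l = -8 (l = 9 - 17 = -8)
l**3 = (-8)**3 = -512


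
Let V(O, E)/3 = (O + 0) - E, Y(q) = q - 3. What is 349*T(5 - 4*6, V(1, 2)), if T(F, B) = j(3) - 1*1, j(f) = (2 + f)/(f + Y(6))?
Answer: -349/6 ≈ -58.167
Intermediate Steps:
Y(q) = -3 + q
V(O, E) = -3*E + 3*O (V(O, E) = 3*((O + 0) - E) = 3*(O - E) = -3*E + 3*O)
j(f) = (2 + f)/(3 + f) (j(f) = (2 + f)/(f + (-3 + 6)) = (2 + f)/(f + 3) = (2 + f)/(3 + f))
T(F, B) = -1/6 (T(F, B) = (2 + 3)/(3 + 3) - 1*1 = 5/6 - 1 = -1/6)
349*T(5 - 4*6, V(1, 2)) = 349*(-1/6) = -349/6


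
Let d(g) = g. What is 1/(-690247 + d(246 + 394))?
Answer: -1/689607 ≈ -1.4501e-6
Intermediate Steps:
1/(-690247 + d(246 + 394)) = 1/(-690247 + (246 + 394)) = 1/(-690247 + 640) = 1/(-689607) = -1/689607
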